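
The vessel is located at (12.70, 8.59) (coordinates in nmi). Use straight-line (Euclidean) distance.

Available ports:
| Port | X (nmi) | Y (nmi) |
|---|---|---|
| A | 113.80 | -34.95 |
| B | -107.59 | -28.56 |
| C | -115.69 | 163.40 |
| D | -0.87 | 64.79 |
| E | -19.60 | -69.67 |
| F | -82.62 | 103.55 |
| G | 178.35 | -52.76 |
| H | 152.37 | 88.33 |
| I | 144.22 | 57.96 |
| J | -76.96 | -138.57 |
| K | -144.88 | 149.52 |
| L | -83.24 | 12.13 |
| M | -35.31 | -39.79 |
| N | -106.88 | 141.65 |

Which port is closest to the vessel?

Distances from (12.70, 8.59):
A: 110.08 nmi
B: 125.90 nmi
C: 201.12 nmi
D: 57.82 nmi
E: 84.66 nmi
F: 134.55 nmi
G: 176.65 nmi
H: 160.83 nmi
I: 140.48 nmi
J: 172.32 nmi
K: 211.41 nmi
L: 96.01 nmi
M: 68.16 nmi
N: 178.90 nmi
Minimum: D at 57.82 nmi.

D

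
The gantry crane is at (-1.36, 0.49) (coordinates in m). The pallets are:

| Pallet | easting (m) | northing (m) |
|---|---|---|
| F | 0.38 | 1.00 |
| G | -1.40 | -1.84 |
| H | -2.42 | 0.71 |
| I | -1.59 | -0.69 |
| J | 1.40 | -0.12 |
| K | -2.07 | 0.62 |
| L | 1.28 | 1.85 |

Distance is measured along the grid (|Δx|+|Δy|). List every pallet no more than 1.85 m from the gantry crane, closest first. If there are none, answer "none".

K, H, I

Distances from (-1.36, 0.49):
F: |1.74| + |0.51| = 1.74 + 0.51 = 2.25 m
G: |-0.04| + |-2.33| = 0.04 + 2.33 = 2.37 m
H: |-1.06| + |0.22| = 1.06 + 0.22 = 1.28 m
I: |-0.23| + |-1.18| = 0.23 + 1.18 = 1.41 m
J: |2.76| + |-0.61| = 2.76 + 0.61 = 3.37 m
K: |-0.71| + |0.13| = 0.71 + 0.13 = 0.84 m
L: |2.64| + |1.36| = 2.64 + 1.36 = 4.00 m
Threshold 1.85 m: K (0.84 m), H (1.28 m), I (1.41 m) are within range.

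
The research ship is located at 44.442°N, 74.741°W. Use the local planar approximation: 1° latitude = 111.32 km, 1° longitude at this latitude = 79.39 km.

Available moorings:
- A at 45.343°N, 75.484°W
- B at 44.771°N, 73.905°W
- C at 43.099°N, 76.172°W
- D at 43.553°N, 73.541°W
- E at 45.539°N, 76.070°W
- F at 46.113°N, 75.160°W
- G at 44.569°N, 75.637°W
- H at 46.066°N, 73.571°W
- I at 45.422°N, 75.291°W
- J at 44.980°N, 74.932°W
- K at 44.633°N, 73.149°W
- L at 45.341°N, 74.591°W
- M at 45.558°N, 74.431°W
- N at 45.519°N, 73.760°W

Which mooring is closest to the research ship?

Distances from 44.442°N, 74.741°W:
A: 116.359 km
B: 75.804 km
C: 187.770 km
D: 137.367 km
E: 161.385 km
F: 188.967 km
G: 72.525 km
H: 203.250 km
I: 117.507 km
J: 61.780 km
K: 128.165 km
L: 100.783 km
M: 126.647 km
N: 142.967 km
Minimum: J at 61.780 km.

J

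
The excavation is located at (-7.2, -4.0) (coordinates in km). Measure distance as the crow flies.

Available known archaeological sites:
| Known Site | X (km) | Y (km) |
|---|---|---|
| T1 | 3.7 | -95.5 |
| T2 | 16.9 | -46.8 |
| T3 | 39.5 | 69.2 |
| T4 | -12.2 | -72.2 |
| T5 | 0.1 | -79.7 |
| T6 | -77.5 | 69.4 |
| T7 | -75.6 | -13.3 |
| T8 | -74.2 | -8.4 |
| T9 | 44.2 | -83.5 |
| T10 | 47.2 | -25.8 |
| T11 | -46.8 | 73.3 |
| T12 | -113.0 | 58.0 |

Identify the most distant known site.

T12

Distances from (-7.2, -4.0):
T1: √((10.9)² + (-91.5)²) = √(118.810 + 8372.250) = 92.1 km
T2: √((24.1)² + (-42.8)²) = √(580.810 + 1831.840) = 49.1 km
T3: √((46.7)² + (73.2)²) = √(2180.890 + 5358.240) = 86.8 km
T4: √((-5.0)² + (-68.2)²) = √(25.000 + 4651.240) = 68.4 km
T5: √((7.3)² + (-75.7)²) = √(53.290 + 5730.490) = 76.1 km
T6: √((-70.3)² + (73.4)²) = √(4942.090 + 5387.560) = 101.6 km
T7: √((-68.4)² + (-9.3)²) = √(4678.560 + 86.490) = 69.0 km
T8: √((-67.0)² + (-4.4)²) = √(4489.000 + 19.360) = 67.1 km
T9: √((51.4)² + (-79.5)²) = √(2641.960 + 6320.250) = 94.7 km
T10: √((54.4)² + (-21.8)²) = √(2959.360 + 475.240) = 58.6 km
T11: √((-39.6)² + (77.3)²) = √(1568.160 + 5975.290) = 86.9 km
T12: √((-105.8)² + (62.0)²) = √(11193.640 + 3844.000) = 122.6 km
Maximum: T12 at 122.6 km.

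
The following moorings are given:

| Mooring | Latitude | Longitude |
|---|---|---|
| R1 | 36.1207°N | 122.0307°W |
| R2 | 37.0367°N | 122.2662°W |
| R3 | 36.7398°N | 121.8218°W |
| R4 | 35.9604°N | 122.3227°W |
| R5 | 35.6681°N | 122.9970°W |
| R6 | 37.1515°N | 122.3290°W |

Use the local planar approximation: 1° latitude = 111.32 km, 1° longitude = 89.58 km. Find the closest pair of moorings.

R2 and R6

Pairwise distances:
R1–R2: 104.1285 km
R1–R3: 71.4136 km
R1–R4: 31.6644 km
R1–R5: 100.1565 km
R1–R6: 117.8189 km
R2–R3: 51.7412 km
R2–R4: 119.9206 km
R2–R5: 165.8221 km
R2–R6: 13.9630 km
R3–R4: 97.6788 km
R3–R5: 159.1087 km
R3–R6: 64.5350 km
R4–R5: 68.6105 km
R4–R6: 132.5945 km
R5–R6: 175.6399 km
Closest pair: R2–R6 at 13.9630 km.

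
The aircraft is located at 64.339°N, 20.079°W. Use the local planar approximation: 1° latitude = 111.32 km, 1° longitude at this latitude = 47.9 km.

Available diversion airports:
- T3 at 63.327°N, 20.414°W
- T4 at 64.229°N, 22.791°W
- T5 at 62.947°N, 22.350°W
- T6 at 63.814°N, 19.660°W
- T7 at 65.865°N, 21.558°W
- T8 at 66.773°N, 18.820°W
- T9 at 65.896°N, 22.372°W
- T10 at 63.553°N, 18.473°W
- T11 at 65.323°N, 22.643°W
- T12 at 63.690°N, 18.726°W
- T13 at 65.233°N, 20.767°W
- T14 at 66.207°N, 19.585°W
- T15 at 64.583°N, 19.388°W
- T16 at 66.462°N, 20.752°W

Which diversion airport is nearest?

T15

Distances from 64.339°N, 20.079°W:
T3: √((-1.012·111.32)² + (-0.335·47.9)²) = √(12691.33829 + 257.49016) = 113.793 km
T4: √((-0.110·111.32)² + (-2.712·47.9)²) = √(149.94492 + 16875.25706) = 130.481 km
T5: √((-1.392·111.32)² + (-2.271·47.9)²) = √(24011.80821 + 11833.28420) = 189.328 km
T6: √((-0.525·111.32)² + (0.419·47.9)²) = √(3415.58425 + 402.80891) = 61.793 km
T7: √((1.526·111.32)² + (-1.479·47.9)²) = √(28857.28460 + 5018.88650) = 184.055 km
T8: √((2.434·111.32)² + (1.259·47.9)²) = √(73415.46318 + 3636.82570) = 277.583 km
T9: √((1.557·111.32)² + (-2.293·47.9)²) = √(30041.63882 + 12063.66132) = 205.196 km
T10: √((-0.786·111.32)² + (1.606·47.9)²) = √(7655.81601 + 5917.82487) = 116.506 km
T11: √((0.984·111.32)² + (-2.564·47.9)²) = √(11998.76623 + 15083.67160) = 164.567 km
T12: √((-0.649·111.32)² + (1.353·47.9)²) = √(5219.58277 + 4200.16760) = 97.055 km
T13: √((0.894·111.32)² + (-0.688·47.9)²) = √(9904.24632 + 1086.04521) = 104.835 km
T14: √((1.868·111.32)² + (0.494·47.9)²) = √(43241.43910 + 559.91864) = 209.288 km
T15: √((0.244·111.32)² + (0.691·47.9)²) = √(737.77859 + 1095.53718) = 42.817 km
T16: √((2.123·111.32)² + (-0.673·47.9)²) = √(55852.98438 + 1039.20483) = 238.521 km
Minimum: T15 at 42.817 km.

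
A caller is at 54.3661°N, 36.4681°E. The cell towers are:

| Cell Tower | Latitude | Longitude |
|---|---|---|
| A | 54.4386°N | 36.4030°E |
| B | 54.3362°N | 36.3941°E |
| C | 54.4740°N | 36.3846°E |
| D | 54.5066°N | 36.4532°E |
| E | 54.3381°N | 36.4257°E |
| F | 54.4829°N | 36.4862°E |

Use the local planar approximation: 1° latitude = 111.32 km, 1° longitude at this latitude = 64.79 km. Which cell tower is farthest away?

Distances from 54.3661°N, 36.4681°E:
A: √((0.0725·111.32)² + (-0.0651·64.79)²) = √(65.136198 + 17.790081) = 9.1064 km
B: √((-0.0299·111.32)² + (-0.0740·64.79)²) = √(11.078699 + 22.986847) = 5.8366 km
C: √((0.1079·111.32)² + (-0.0835·64.79)²) = √(144.274403 + 29.267721) = 13.1735 km
D: √((0.1405·111.32)² + (-0.0149·64.79)²) = √(244.623989 + 0.931941) = 15.6702 km
E: √((-0.0280·111.32)² + (-0.0424·64.79)²) = √(9.715440 + 7.546536) = 4.1548 km
F: √((0.1168·111.32)² + (0.0181·64.79)²) = √(169.056581 + 1.375223) = 13.0550 km
Maximum: D at 15.6702 km.

D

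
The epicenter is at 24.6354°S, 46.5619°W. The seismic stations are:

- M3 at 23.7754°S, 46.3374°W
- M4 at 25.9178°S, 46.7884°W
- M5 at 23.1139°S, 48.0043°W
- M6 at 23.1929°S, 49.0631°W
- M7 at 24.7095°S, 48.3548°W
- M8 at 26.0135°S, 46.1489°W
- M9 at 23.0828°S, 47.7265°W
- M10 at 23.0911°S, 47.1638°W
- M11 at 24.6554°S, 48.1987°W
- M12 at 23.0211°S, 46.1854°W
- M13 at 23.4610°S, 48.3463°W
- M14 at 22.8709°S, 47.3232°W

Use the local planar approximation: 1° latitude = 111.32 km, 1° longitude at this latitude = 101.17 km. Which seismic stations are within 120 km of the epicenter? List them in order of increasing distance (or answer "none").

Distances from 24.6354°S, 46.5619°W:
M3: 98.3925 km
M4: 144.5842 km
M5: 223.5670 km
M6: 299.6967 km
M7: 181.5752 km
M8: 158.9984 km
M9: 209.1752 km
M10: 182.3778 km
M11: 165.6100 km
M12: 183.6964 km
M13: 222.8939 km
M14: 210.9849 km
Threshold 120 km: M3 (98.3925 km) is within range.

M3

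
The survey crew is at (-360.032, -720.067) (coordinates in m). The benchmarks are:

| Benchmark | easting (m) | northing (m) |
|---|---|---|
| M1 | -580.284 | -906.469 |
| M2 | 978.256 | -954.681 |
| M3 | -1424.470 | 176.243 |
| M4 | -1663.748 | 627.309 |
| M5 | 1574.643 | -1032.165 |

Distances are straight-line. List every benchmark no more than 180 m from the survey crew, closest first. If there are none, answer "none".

Distances from (-360.032, -720.067):
M1: 288.542 m
M2: 1358.697 m
M3: 1391.546 m
M4: 1874.859 m
M5: 1959.687 m
Threshold 180 m: none within range.

none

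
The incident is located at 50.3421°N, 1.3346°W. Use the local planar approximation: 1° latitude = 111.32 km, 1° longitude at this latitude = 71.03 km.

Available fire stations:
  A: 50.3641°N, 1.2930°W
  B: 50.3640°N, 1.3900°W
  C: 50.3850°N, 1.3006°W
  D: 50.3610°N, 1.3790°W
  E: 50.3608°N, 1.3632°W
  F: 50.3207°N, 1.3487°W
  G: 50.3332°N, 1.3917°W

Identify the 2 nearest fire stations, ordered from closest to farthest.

Distances from 50.3421°N, 1.3346°W:
A: 3.8378 km
B: 4.6291 km
C: 5.3515 km
D: 3.7911 km
E: 2.9086 km
F: 2.5842 km
G: 4.1751 km
Sorted: F (2.5842 km) < E (2.9086 km) < D (3.7911 km) < A (3.8378 km) < …

F, E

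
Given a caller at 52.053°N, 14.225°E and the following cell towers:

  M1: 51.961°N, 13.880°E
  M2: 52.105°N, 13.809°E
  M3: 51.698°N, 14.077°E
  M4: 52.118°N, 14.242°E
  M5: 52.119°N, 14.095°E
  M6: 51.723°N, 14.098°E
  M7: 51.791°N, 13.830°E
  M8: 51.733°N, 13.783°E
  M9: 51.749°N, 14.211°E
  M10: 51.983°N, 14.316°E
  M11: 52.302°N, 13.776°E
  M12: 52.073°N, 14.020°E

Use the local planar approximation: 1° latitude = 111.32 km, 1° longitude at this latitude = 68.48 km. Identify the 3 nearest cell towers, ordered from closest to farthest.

Distances from 52.053°N, 14.225°E:
M1: √((-0.092·111.32)² + (-0.345·68.48)²) = √(104.88709 + 558.16898) = 25.750 km
M2: √((0.052·111.32)² + (-0.416·68.48)²) = √(33.50835 + 811.54791) = 29.070 km
M3: √((-0.355·111.32)² + (-0.148·68.48)²) = √(1561.71975 + 102.71904) = 40.798 km
M4: √((0.065·111.32)² + (0.017·68.48)²) = √(52.35680 + 1.35527) = 7.329 km
M5: √((0.066·111.32)² + (-0.130·68.48)²) = √(53.98017 + 79.25273) = 11.543 km
M6: √((-0.330·111.32)² + (-0.127·68.48)²) = √(1349.50431 + 75.63711) = 37.751 km
M7: √((-0.262·111.32)² + (-0.395·68.48)²) = √(850.64622 + 731.68086) = 39.778 km
M8: √((-0.320·111.32)² + (-0.442·68.48)²) = √(1268.95538 + 916.16151) = 46.745 km
M9: √((-0.304·111.32)² + (-0.014·68.48)²) = √(1145.23223 + 0.91914) = 33.855 km
M10: √((-0.070·111.32)² + (0.091·68.48)²) = √(60.72150 + 38.83384) = 9.978 km
M11: √((0.249·111.32)² + (-0.449·68.48)²) = √(768.32522 + 945.40999) = 41.397 km
M12: √((0.020·111.32)² + (-0.205·68.48)²) = √(4.95686 + 197.07667) = 14.214 km
Sorted: M4 (7.329 km) < M10 (9.978 km) < M5 (11.543 km) < M12 (14.214 km) < M1 (25.750 km) < …

M4, M10, M5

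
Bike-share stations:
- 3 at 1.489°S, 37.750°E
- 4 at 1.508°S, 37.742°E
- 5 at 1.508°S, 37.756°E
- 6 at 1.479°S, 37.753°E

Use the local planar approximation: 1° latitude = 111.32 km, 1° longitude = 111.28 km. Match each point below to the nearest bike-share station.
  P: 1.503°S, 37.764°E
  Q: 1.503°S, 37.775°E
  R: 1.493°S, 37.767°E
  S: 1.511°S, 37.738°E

P at 1.503°S, 37.764°E:
  3: √((0.014·111.32)² + (-0.014·111.28)²) = √(2.42885991 + 2.42711473) = 2.203628 km
  4: √((-0.005·111.32)² + (-0.022·111.28)²) = √(0.30980356 + 5.99348739) = 2.510636 km
  5: √((-0.005·111.32)² + (-0.008·111.28)²) = √(0.30980356 + 0.79252726) = 1.049919 km
  6: √((0.024·111.32)² + (-0.011·111.28)²) = √(7.13787402 + 1.49837185) = 2.938749 km
  → nearest: 5 (1.049919 km)
Q at 1.503°S, 37.775°E:
  3: √((0.014·111.32)² + (-0.025·111.28)²) = √(2.42885991 + 7.73952400) = 3.188790 km
  4: √((-0.005·111.32)² + (-0.033·111.28)²) = √(0.30980356 + 13.48534662) = 3.714182 km
  5: √((-0.005·111.32)² + (-0.019·111.28)²) = √(0.30980356 + 4.47034906) = 2.186356 km
  6: √((0.024·111.32)² + (-0.022·111.28)²) = √(7.13787402 + 5.99348739) = 3.623722 km
  → nearest: 5 (2.186356 km)
R at 1.493°S, 37.767°E:
  3: √((0.004·111.32)² + (-0.017·111.28)²) = √(0.19827428 + 3.57875590) = 1.943458 km
  4: √((-0.015·111.32)² + (-0.025·111.28)²) = √(2.78823204 + 7.73952400) = 3.244650 km
  5: √((-0.015·111.32)² + (-0.011·111.28)²) = √(2.78823204 + 1.49837185) = 2.070412 km
  6: √((0.014·111.32)² + (-0.014·111.28)²) = √(2.42885991 + 2.42711473) = 2.203628 km
  → nearest: 3 (1.943458 km)
S at 1.511°S, 37.738°E:
  3: √((0.022·111.32)² + (0.012·111.28)²) = √(5.99779692 + 1.78318633) = 2.789441 km
  4: √((0.003·111.32)² + (0.004·111.28)²) = √(0.11152928 + 0.19813181) = 0.556472 km
  5: √((0.003·111.32)² + (0.018·111.28)²) = √(0.11152928 + 4.01216924) = 2.030689 km
  6: √((0.032·111.32)² + (0.015·111.28)²) = √(12.68955382 + 2.78622864) = 3.933927 km
  → nearest: 4 (0.556472 km)

P→5; Q→5; R→3; S→4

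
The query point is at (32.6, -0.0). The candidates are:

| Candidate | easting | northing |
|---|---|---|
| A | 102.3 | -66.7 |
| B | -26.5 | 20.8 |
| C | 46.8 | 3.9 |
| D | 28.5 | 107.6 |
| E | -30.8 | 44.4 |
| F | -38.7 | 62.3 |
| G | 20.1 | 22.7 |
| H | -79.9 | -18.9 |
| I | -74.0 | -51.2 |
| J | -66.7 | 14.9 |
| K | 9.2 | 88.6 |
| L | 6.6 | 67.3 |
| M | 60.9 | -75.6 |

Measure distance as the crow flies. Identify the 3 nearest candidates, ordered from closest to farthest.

C, G, B

Distances from (32.6, -0.0):
A: 96.5
B: 62.7
C: 14.7
D: 107.7
E: 77.4
F: 94.7
G: 25.9
H: 114.1
I: 118.3
J: 100.4
K: 91.6
L: 72.1
M: 80.7
Sorted: C (14.7) < G (25.9) < B (62.7) < L (72.1) < E (77.4) < …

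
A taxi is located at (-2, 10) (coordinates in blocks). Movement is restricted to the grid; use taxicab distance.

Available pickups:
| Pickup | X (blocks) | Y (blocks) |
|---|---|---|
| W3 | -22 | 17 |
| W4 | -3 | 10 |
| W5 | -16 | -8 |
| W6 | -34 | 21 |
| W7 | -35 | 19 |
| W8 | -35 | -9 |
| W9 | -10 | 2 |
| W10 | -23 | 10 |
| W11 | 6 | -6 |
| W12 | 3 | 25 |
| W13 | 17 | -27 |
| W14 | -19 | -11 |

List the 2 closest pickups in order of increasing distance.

W4, W9

Distances from (-2, 10):
W3: |-20| + |7| = 20 + 7 = 27 blocks
W4: |-1| + |0| = 1 + 0 = 1 blocks
W5: |-14| + |-18| = 14 + 18 = 32 blocks
W6: |-32| + |11| = 32 + 11 = 43 blocks
W7: |-33| + |9| = 33 + 9 = 42 blocks
W8: |-33| + |-19| = 33 + 19 = 52 blocks
W9: |-8| + |-8| = 8 + 8 = 16 blocks
W10: |-21| + |0| = 21 + 0 = 21 blocks
W11: |8| + |-16| = 8 + 16 = 24 blocks
W12: |5| + |15| = 5 + 15 = 20 blocks
W13: |19| + |-37| = 19 + 37 = 56 blocks
W14: |-17| + |-21| = 17 + 21 = 38 blocks
Sorted: W4 (1 blocks) < W9 (16 blocks) < W12 (20 blocks) < W10 (21 blocks) < …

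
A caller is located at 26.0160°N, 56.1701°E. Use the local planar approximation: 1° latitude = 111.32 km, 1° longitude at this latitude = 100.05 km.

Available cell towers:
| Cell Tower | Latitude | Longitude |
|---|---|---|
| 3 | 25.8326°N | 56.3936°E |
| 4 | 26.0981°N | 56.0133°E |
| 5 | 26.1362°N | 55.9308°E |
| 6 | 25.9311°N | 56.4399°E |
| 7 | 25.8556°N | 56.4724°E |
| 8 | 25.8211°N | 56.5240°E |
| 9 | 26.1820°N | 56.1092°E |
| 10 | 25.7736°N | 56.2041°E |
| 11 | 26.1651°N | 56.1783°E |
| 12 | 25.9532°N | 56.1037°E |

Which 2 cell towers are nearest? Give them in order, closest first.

Distances from 26.0160°N, 56.1701°E:
3: √((-0.1834·111.32)² + (0.2235·100.05)²) = √(416.816649 + 500.022147) = 30.2793 km
4: √((0.0821·111.32)² + (-0.1568·100.05)²) = √(83.528121 + 246.108324) = 18.1559 km
5: √((0.1202·111.32)² + (-0.2393·100.05)²) = √(179.042169 + 573.217688) = 27.4274 km
6: √((-0.0849·111.32)² + (0.2698·100.05)²) = √(89.322686 + 728.648502) = 28.6002 km
7: √((-0.1604·111.32)² + (0.3023·100.05)²) = √(318.827022 + 914.766981) = 35.1226 km
8: √((-0.1949·111.32)² + (0.3539·100.05)²) = √(470.728045 + 1253.704865) = 41.5263 km
9: √((0.1660·111.32)² + (-0.0609·100.05)²) = √(341.477876 + 37.125197) = 19.4577 km
10: √((-0.2424·111.32)² + (0.0340·100.05)²) = √(728.134529 + 11.571563) = 27.1975 km
11: √((0.1491·111.32)² + (0.0082·100.05)²) = √(275.487363 + 0.673073) = 16.6181 km
12: √((-0.0628·111.32)² + (-0.0664·100.05)²) = √(48.872627 + 44.133701) = 9.6440 km
Sorted: 12 (9.6440 km) < 11 (16.6181 km) < 4 (18.1559 km) < 9 (19.4577 km) < …

12, 11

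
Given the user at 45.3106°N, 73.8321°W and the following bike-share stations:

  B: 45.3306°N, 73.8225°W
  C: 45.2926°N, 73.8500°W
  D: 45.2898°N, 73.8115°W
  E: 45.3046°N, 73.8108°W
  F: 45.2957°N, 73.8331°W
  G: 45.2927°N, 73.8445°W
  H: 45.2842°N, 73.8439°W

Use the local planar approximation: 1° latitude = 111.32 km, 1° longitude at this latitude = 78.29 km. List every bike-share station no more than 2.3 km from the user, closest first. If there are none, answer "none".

Distances from 45.3106°N, 73.8321°W:
B: √((0.0200·111.32)² + (0.0096·78.29)²) = √(4.956857 + 0.564879) = 2.3498 km
C: √((-0.0180·111.32)² + (-0.0179·78.29)²) = √(4.015054 + 1.963897) = 2.4452 km
D: √((-0.0208·111.32)² + (0.0206·78.29)²) = √(5.361336 + 2.601040) = 2.8218 km
E: √((-0.0060·111.32)² + (0.0213·78.29)²) = √(0.446117 + 2.780813) = 1.7964 km
F: √((-0.0149·111.32)² + (-0.0010·78.29)²) = √(2.751180 + 0.006129) = 1.6605 km
G: √((-0.0179·111.32)² + (-0.0124·78.29)²) = √(3.970566 + 0.942445) = 2.2165 km
H: √((-0.0264·111.32)² + (-0.0118·78.29)²) = √(8.636828 + 0.853447) = 3.0806 km
Threshold 2.3 km: F (1.6605 km), E (1.7964 km), G (2.2165 km) are within range.

F, E, G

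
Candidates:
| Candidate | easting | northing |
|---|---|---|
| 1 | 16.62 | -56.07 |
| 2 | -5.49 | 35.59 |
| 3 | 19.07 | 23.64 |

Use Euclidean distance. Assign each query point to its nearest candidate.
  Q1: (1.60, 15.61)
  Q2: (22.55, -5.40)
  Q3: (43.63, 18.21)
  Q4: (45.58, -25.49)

Q1→3; Q2→3; Q3→3; Q4→1

Q1 at (1.60, 15.61):
  1: √((15.02)² + (-71.68)²) = √(225.6004 + 5138.0224) = 73.24
  2: √((-7.09)² + (19.98)²) = √(50.2681 + 399.2004) = 21.20
  3: √((17.47)² + (8.03)²) = √(305.2009 + 64.4809) = 19.23
  → nearest: 3 (19.23)
Q2 at (22.55, -5.40):
  1: √((-5.93)² + (-50.67)²) = √(35.1649 + 2567.4489) = 51.02
  2: √((-28.04)² + (40.99)²) = √(786.2416 + 1680.1801) = 49.66
  3: √((-3.48)² + (29.04)²) = √(12.1104 + 843.3216) = 29.25
  → nearest: 3 (29.25)
Q3 at (43.63, 18.21):
  1: √((-27.01)² + (-74.28)²) = √(729.5401 + 5517.5184) = 79.04
  2: √((-49.12)² + (17.38)²) = √(2412.7744 + 302.0644) = 52.10
  3: √((-24.56)² + (5.43)²) = √(603.1936 + 29.4849) = 25.15
  → nearest: 3 (25.15)
Q4 at (45.58, -25.49):
  1: √((-28.96)² + (-30.58)²) = √(838.6816 + 935.1364) = 42.12
  2: √((-51.07)² + (61.08)²) = √(2608.1449 + 3730.7664) = 79.62
  3: √((-26.51)² + (49.13)²) = √(702.7801 + 2413.7569) = 55.83
  → nearest: 1 (42.12)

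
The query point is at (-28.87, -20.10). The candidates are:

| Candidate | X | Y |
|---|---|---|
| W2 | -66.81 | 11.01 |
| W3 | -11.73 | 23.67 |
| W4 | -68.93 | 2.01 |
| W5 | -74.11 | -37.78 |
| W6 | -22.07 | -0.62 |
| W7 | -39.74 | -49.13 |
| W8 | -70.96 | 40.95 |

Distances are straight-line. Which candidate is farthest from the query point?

W8

Distances from (-28.87, -20.10):
W2: √((-37.94)² + (31.11)²) = √(1439.4436 + 967.8321) = 49.06
W3: √((17.14)² + (43.77)²) = √(293.7796 + 1915.8129) = 47.01
W4: √((-40.06)² + (22.11)²) = √(1604.8036 + 488.8521) = 45.76
W5: √((-45.24)² + (-17.68)²) = √(2046.6576 + 312.5824) = 48.57
W6: √((6.80)² + (19.48)²) = √(46.2400 + 379.4704) = 20.63
W7: √((-10.87)² + (-29.03)²) = √(118.1569 + 842.7409) = 31.00
W8: √((-42.09)² + (61.05)²) = √(1771.5681 + 3727.1025) = 74.15
Maximum: W8 at 74.15.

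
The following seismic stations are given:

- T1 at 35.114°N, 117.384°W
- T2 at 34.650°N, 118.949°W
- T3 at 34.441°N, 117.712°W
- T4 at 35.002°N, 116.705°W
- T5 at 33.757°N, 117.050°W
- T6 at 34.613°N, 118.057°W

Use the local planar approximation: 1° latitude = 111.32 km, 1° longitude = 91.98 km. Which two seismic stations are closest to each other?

Pairwise distances:
T1–T2: √((-0.464·111.32)² + (-1.565·91.98)²) = √(2667.97869 + 20721.22823) = 152.935 km
T1–T3: √((-0.673·111.32)² + (-0.328·91.98)²) = √(5612.76067 + 910.19511) = 80.765 km
T1–T4: √((-0.112·111.32)² + (0.679·91.98)²) = √(155.44703 + 3900.55458) = 63.687 km
T1–T5: √((-1.357·111.32)² + (0.334·91.98)²) = √(22819.49823 + 943.79950) = 154.153 km
T1–T6: √((-0.501·111.32)² + (-0.673·91.98)²) = √(3110.44013 + 3831.92446) = 83.321 km
T2–T3: √((-0.209·111.32)² + (1.237·91.98)²) = √(541.30117 + 12945.72001) = 116.134 km
T2–T4: √((0.352·111.32)² + (2.244·91.98)²) = √(1535.43601 + 42602.24795) = 210.090 km
T2–T5: √((-0.893·111.32)² + (1.899·91.98)²) = √(9882.10156 + 30509.61589) = 200.977 km
T2–T6: √((-0.037·111.32)² + (0.892·91.98)²) = √(16.96484 + 6731.57237) = 82.149 km
T3–T4: √((0.561·111.32)² + (1.007·91.98)²) = √(3900.06745 + 8579.17944) = 111.711 km
T3–T5: √((-0.684·111.32)² + (0.662·91.98)²) = √(5797.73817 + 3707.68465) = 97.496 km
T3–T6: √((0.172·111.32)² + (-0.345·91.98)²) = √(366.60914 + 1006.98964) = 37.062 km
T4–T5: √((-1.245·111.32)² + (-0.345·91.98)²) = √(19208.13052 + 1006.98964) = 142.180 km
T4–T6: √((-0.389·111.32)² + (-1.352·91.98)²) = √(1875.19138 + 15464.65350) = 131.681 km
T5–T6: √((0.856·111.32)² + (-1.007·91.98)²) = √(9080.16885 + 8579.17944) = 132.888 km
Closest pair: T3–T6 at 37.062 km.

T3 and T6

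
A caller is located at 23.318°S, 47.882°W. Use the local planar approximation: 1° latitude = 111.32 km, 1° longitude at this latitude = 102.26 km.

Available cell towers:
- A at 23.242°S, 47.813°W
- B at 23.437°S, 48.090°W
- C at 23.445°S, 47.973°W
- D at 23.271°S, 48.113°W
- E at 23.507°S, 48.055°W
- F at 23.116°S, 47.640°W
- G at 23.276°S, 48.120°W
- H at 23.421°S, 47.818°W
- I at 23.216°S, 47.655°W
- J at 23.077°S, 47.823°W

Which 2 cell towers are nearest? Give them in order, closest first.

Distances from 23.318°S, 47.882°W:
A: 11.017 km
B: 25.058 km
C: 16.925 km
D: 24.195 km
E: 27.489 km
F: 33.437 km
G: 24.783 km
H: 13.202 km
I: 25.841 km
J: 27.498 km
Sorted: A (11.017 km) < H (13.202 km) < C (16.925 km) < D (24.195 km) < …

A, H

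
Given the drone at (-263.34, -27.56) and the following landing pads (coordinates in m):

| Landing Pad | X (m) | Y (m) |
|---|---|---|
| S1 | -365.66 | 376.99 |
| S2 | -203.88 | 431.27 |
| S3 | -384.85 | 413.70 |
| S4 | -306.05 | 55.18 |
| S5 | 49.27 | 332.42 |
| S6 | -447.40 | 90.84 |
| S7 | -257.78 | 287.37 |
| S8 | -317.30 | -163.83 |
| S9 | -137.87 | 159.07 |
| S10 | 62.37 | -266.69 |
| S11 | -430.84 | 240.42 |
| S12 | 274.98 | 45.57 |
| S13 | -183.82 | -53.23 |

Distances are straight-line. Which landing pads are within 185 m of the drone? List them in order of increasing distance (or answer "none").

S13, S4, S8

Distances from (-263.34, -27.56):
S1: 417.29 m
S2: 462.67 m
S3: 457.68 m
S4: 93.11 m
S5: 476.77 m
S6: 218.85 m
S7: 314.98 m
S8: 146.56 m
S9: 224.89 m
S10: 404.07 m
S11: 316.02 m
S12: 543.26 m
S13: 83.56 m
Threshold 185 m: S13 (83.56 m), S4 (93.11 m), S8 (146.56 m) are within range.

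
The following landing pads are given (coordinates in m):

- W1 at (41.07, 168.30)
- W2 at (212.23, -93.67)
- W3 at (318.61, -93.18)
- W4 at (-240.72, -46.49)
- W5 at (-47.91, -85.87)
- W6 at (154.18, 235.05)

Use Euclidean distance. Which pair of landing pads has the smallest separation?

Pairwise distances:
W2–W3: √((106.38)² + (0.49)²) = √(11316.7044 + 0.2401) = 106.38 m
W1–W6: √((113.11)² + (66.75)²) = √(12793.8721 + 4455.5625) = 131.34 m
W4–W5: √((192.81)² + (-39.38)²) = √(37175.6961 + 1550.7844) = 196.79 m
W2–W5: √((-260.14)² + (7.80)²) = √(67672.8196 + 60.8400) = 260.26 m
W1–W5: √((-88.98)² + (-254.17)²) = √(7917.4404 + 64602.3889) = 269.30 m
W1–W2: √((171.16)² + (-261.97)²) = √(29295.7456 + 68628.2809) = 312.93 m
W2–W6: √((-58.05)² + (328.72)²) = √(3369.8025 + 108056.8384) = 333.81 m
W1–W4: √((-281.79)² + (-214.79)²) = √(79405.6041 + 46134.7441) = 354.32 m
W3–W5: √((-366.52)² + (7.31)²) = √(134336.9104 + 53.4361) = 366.59 m
W3–W6: √((-164.43)² + (328.23)²) = √(27037.2249 + 107734.9329) = 367.11 m
W5–W6: √((202.09)² + (320.92)²) = √(40840.3681 + 102989.6464) = 379.25 m
W1–W3: √((277.54)² + (-261.48)²) = √(77028.4516 + 68371.7904) = 381.31 m
W2–W4: √((-452.95)² + (47.18)²) = √(205163.7025 + 2225.9524) = 455.40 m
W4–W6: √((394.90)² + (281.54)²) = √(155946.0100 + 79264.7716) = 484.99 m
W3–W4: √((-559.33)² + (46.69)²) = √(312850.0489 + 2179.9561) = 561.28 m
Closest pair: W2–W3 at 106.38 m.

W2 and W3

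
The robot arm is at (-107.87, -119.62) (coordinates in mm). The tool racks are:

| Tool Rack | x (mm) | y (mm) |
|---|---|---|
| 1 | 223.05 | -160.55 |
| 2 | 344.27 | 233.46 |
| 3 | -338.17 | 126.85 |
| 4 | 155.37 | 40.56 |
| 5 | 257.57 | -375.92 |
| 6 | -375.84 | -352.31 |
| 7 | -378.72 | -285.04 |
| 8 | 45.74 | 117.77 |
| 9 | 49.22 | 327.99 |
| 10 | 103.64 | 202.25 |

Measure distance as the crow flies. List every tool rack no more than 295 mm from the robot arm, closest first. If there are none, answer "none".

Distances from (-107.87, -119.62):
1: √((330.92)² + (-40.93)²) = √(109508.0464 + 1675.2649) = 333.44 mm
2: √((452.14)² + (353.08)²) = √(204430.5796 + 124665.4864) = 573.67 mm
3: √((-230.30)² + (246.47)²) = √(53038.0900 + 60747.4609) = 337.32 mm
4: √((263.24)² + (160.18)²) = √(69295.2976 + 25657.6324) = 308.14 mm
5: √((365.44)² + (-256.30)²) = √(133546.3936 + 65689.6900) = 446.36 mm
6: √((-267.97)² + (-232.69)²) = √(71807.9209 + 54144.6361) = 354.90 mm
7: √((-270.85)² + (-165.42)²) = √(73359.7225 + 27363.7764) = 317.37 mm
8: √((153.61)² + (237.39)²) = √(23596.0321 + 56354.0121) = 282.75 mm
9: √((157.09)² + (447.61)²) = √(24677.2681 + 200354.7121) = 474.38 mm
10: √((211.51)² + (321.87)²) = √(44736.4801 + 103600.2969) = 385.15 mm
Threshold 295 mm: 8 (282.75 mm) is within range.

8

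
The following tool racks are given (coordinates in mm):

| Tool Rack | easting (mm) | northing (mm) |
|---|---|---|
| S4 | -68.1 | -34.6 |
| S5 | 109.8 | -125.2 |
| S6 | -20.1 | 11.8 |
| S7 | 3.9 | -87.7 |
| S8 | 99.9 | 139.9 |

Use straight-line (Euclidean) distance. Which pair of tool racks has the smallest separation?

Pairwise distances:
S4–S5: 199.6 mm
S4–S6: 66.8 mm
S4–S7: 89.5 mm
S4–S8: 242.2 mm
S5–S6: 188.8 mm
S5–S7: 112.3 mm
S5–S8: 265.3 mm
S6–S7: 102.4 mm
S6–S8: 175.5 mm
S7–S8: 247.0 mm
Closest pair: S4–S6 at 66.8 mm.

S4 and S6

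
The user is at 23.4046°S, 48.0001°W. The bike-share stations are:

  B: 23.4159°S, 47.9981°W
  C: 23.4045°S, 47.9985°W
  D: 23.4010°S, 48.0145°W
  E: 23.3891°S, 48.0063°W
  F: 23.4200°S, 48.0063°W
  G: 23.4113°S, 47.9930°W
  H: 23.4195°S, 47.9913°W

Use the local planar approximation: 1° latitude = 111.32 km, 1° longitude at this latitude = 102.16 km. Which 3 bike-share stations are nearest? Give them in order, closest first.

Distances from 23.4046°S, 48.0001°W:
B: √((-0.0113·111.32)² + (0.0020·102.16)²) = √(1.582353 + 0.041747) = 1.2744 km
C: √((0.0001·111.32)² + (0.0016·102.16)²) = √(0.000124 + 0.026718) = 0.1638 km
D: √((0.0036·111.32)² + (-0.0144·102.16)²) = √(0.160602 + 2.164147) = 1.5247 km
E: √((0.0155·111.32)² + (-0.0062·102.16)²) = √(2.977212 + 0.401185) = 1.8380 km
F: √((-0.0154·111.32)² + (-0.0062·102.16)²) = √(2.938920 + 0.401185) = 1.8276 km
G: √((-0.0067·111.32)² + (0.0071·102.16)²) = √(0.556283 + 0.526112) = 1.0404 km
H: √((-0.0149·111.32)² + (0.0088·102.16)²) = √(2.751180 + 0.808215) = 1.8866 km
Sorted: C (0.1638 km) < G (1.0404 km) < B (1.2744 km) < D (1.5247 km) < F (1.8276 km) < …

C, G, B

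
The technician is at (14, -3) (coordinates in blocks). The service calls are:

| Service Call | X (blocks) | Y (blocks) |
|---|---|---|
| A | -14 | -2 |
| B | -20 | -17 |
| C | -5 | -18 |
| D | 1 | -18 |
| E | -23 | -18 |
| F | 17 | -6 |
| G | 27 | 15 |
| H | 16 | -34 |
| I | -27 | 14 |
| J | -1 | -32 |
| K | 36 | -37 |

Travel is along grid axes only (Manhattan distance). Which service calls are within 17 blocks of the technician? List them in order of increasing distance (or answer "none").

F

Distances from (14, -3):
A: 29 blocks
B: 48 blocks
C: 34 blocks
D: 28 blocks
E: 52 blocks
F: 6 blocks
G: 31 blocks
H: 33 blocks
I: 58 blocks
J: 44 blocks
K: 56 blocks
Threshold 17 blocks: F (6 blocks) is within range.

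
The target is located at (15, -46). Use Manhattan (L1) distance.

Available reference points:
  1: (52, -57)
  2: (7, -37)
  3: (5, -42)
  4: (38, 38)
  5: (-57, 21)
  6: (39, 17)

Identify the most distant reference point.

Distances from (15, -46):
1: |37| + |-11| = 37 + 11 = 48
2: |-8| + |9| = 8 + 9 = 17
3: |-10| + |4| = 10 + 4 = 14
4: |23| + |84| = 23 + 84 = 107
5: |-72| + |67| = 72 + 67 = 139
6: |24| + |63| = 24 + 63 = 87
Maximum: 5 at 139.

5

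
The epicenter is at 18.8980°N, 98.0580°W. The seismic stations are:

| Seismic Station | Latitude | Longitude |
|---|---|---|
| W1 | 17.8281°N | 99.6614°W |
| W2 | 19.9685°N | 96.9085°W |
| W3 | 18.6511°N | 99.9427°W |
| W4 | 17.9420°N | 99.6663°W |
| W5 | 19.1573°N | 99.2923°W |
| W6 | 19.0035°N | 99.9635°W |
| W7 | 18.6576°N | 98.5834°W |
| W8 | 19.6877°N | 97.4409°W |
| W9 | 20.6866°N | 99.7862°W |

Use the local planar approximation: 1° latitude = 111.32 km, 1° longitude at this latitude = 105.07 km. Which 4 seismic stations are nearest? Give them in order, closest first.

W7, W8, W5, W2

Distances from 18.8980°N, 98.0580°W:
W1: √((-1.0699·111.32)² + (-1.6034·105.07)²) = √(14185.112039 + 28381.884152) = 206.3177 km
W2: √((1.0705·111.32)² + (1.1495·105.07)²) = √(14201.026524 + 14587.316830) = 169.6713 km
W3: √((-0.2469·111.32)² + (-1.8847·105.07)²) = √(755.420168 + 39214.070531) = 199.9237 km
W4: √((-0.9560·111.32)² + (-1.6083·105.07)²) = √(11325.625056 + 28555.619631) = 199.7029 km
W5: √((0.2593·111.32)² + (-1.2343·105.07)²) = √(833.204159 + 16818.951666) = 132.8614 km
W6: √((0.1055·111.32)² + (-1.9055·105.07)²) = √(137.927643 + 40084.398472) = 200.5550 km
W7: √((-0.2404·111.32)² + (-0.5254·105.07)²) = √(716.168676 + 3047.457105) = 61.3484 km
W8: √((0.7897·111.32)² + (0.6171·105.07)²) = √(7728.063312 + 4204.056629) = 109.2342 km
W9: √((1.7886·111.32)² + (-1.7282·105.07)²) = √(39643.578335 + 32972.013282) = 269.4728 km
Sorted: W7 (61.3484 km) < W8 (109.2342 km) < W5 (132.8614 km) < W2 (169.6713 km) < W4 (199.7029 km) < W3 (199.9237 km) < …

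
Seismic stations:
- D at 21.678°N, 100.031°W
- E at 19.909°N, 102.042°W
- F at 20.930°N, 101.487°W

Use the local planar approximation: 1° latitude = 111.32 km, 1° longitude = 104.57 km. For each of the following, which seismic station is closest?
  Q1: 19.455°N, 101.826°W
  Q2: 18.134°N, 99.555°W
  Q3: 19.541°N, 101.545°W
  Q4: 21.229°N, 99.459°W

Q1 at 19.455°N, 101.826°W:
  D: √((2.223·111.32)² + (1.795·104.57)²) = √(61238.60947 + 35232.47252) = 310.598 km
  E: √((0.454·111.32)² + (-0.216·104.57)²) = √(2554.21882 + 510.17799) = 55.357 km
  F: √((1.475·111.32)² + (0.339·104.57)²) = √(26960.65481 + 1256.64791) = 167.980 km
  → nearest: E (55.357 km)
Q2 at 18.134°N, 99.555°W:
  D: √((3.544·111.32)² + (-0.476·104.57)²) = √(155644.51545 + 2477.58248) = 397.646 km
  E: √((1.775·111.32)² + (-2.487·104.57)²) = √(39042.99365 + 67634.11110) = 326.615 km
  F: √((2.796·111.32)² + (-1.932·104.57)²) = √(96877.01070 + 40815.81381) = 371.070 km
  → nearest: E (326.615 km)
Q3 at 19.541°N, 101.545°W:
  D: √((2.137·111.32)² + (1.514·104.57)²) = √(56592.05176 + 25064.89943) = 285.757 km
  E: √((0.368·111.32)² + (-0.497·104.57)²) = √(1678.19349 + 2701.01498) = 66.176 km
  F: √((1.389·111.32)² + (0.058·104.57)²) = √(23908.42057 + 36.78495) = 154.742 km
  → nearest: E (66.176 km)
Q4 at 21.229°N, 99.459°W:
  D: √((0.449·111.32)² + (-0.572·104.57)²) = √(2498.26830 + 3577.71938) = 77.949 km
  E: √((-1.320·111.32)² + (-2.583·104.57)²) = √(21592.06892 + 72956.33828) = 307.487 km
  F: √((-0.299·111.32)² + (-2.028·104.57)²) = √(1107.86992 + 44972.81966) = 214.664 km
  → nearest: D (77.949 km)

Q1→E; Q2→E; Q3→E; Q4→D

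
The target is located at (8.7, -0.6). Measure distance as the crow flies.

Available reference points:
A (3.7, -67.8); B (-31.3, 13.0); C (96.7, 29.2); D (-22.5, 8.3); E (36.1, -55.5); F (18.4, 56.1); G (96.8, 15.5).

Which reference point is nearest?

D

Distances from (8.7, -0.6):
A: √((-5.0)² + (-67.2)²) = √(25.000 + 4515.840) = 67.4
B: √((-40.0)² + (13.6)²) = √(1600.000 + 184.960) = 42.2
C: √((88.0)² + (29.8)²) = √(7744.000 + 888.040) = 92.9
D: √((-31.2)² + (8.9)²) = √(973.440 + 79.210) = 32.4
E: √((27.4)² + (-54.9)²) = √(750.760 + 3014.010) = 61.4
F: √((9.7)² + (56.7)²) = √(94.090 + 3214.890) = 57.5
G: √((88.1)² + (16.1)²) = √(7761.610 + 259.210) = 89.6
Minimum: D at 32.4.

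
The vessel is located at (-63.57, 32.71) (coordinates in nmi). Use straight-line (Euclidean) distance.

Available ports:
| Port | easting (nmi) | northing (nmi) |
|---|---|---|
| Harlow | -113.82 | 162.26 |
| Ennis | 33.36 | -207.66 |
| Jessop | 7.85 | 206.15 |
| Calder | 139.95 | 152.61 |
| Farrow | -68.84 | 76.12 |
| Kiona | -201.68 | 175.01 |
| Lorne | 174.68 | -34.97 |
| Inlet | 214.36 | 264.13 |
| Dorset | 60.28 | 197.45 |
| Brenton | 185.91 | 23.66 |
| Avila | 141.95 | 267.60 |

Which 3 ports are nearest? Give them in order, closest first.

Distances from (-63.57, 32.71):
Harlow: √((-50.25)² + (129.55)²) = √(2525.0625 + 16783.2025) = 138.95 nmi
Ennis: √((96.93)² + (-240.37)²) = √(9395.4249 + 57777.7369) = 259.18 nmi
Jessop: √((71.42)² + (173.44)²) = √(5100.8164 + 30081.4336) = 187.57 nmi
Calder: √((203.52)² + (119.90)²) = √(41420.3904 + 14376.0100) = 236.21 nmi
Farrow: √((-5.27)² + (43.41)²) = √(27.7729 + 1884.4281) = 43.73 nmi
Kiona: √((-138.11)² + (142.30)²) = √(19074.3721 + 20249.2900) = 198.30 nmi
Lorne: √((238.25)² + (-67.68)²) = √(56763.0625 + 4580.5824) = 247.68 nmi
Inlet: √((277.93)² + (231.42)²) = √(77245.0849 + 53555.2164) = 361.66 nmi
Dorset: √((123.85)² + (164.74)²) = √(15338.8225 + 27139.2676) = 206.10 nmi
Brenton: √((249.48)² + (-9.05)²) = √(62240.2704 + 81.9025) = 249.64 nmi
Avila: √((205.52)² + (234.89)²) = √(42238.4704 + 55173.3121) = 312.11 nmi
Sorted: Farrow (43.73 nmi) < Harlow (138.95 nmi) < Jessop (187.57 nmi) < Kiona (198.30 nmi) < Dorset (206.10 nmi) < …

Farrow, Harlow, Jessop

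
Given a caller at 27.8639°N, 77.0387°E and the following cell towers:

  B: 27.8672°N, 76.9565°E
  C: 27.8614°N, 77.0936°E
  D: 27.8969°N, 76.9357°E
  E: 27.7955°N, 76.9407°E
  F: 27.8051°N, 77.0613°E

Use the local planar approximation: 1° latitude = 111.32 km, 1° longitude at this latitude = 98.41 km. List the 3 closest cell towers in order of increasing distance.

C, F, B

Distances from 27.8639°N, 77.0387°E:
B: √((0.0033·111.32)² + (-0.0822·98.41)²) = √(0.134950 + 65.436807) = 8.0976 km
C: √((-0.0025·111.32)² + (0.0549·98.41)²) = √(0.077451 + 29.189265) = 5.4099 km
D: √((0.0330·111.32)² + (-0.1030·98.41)²) = √(13.495043 + 102.743159) = 10.7814 km
E: √((-0.0684·111.32)² + (-0.0980·98.41)²) = √(57.977382 + 93.010208) = 12.2877 km
F: √((-0.0588·111.32)² + (0.0226·98.41)²) = √(42.845089 + 4.946470) = 6.9131 km
Sorted: C (5.4099 km) < F (6.9131 km) < B (8.0976 km) < D (10.7814 km) < E (12.2877 km)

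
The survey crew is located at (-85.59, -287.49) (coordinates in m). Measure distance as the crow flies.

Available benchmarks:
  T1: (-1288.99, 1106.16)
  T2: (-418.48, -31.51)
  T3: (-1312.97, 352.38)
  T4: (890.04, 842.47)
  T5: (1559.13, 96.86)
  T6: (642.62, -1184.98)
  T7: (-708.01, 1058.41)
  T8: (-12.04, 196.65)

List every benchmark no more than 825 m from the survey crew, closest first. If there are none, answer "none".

Distances from (-85.59, -287.49):
T1: √((-1203.40)² + (1393.65)²) = √(1448171.5600 + 1942260.3225) = 1841.31 m
T2: √((-332.89)² + (255.98)²) = √(110815.7521 + 65525.7604) = 419.93 m
T3: √((-1227.38)² + (639.87)²) = √(1506461.6644 + 409433.6169) = 1384.16 m
T4: √((975.63)² + (1129.96)²) = √(951853.8969 + 1276809.6016) = 1492.87 m
T5: √((1644.72)² + (384.35)²) = √(2705103.8784 + 147724.9225) = 1689.03 m
T6: √((728.21)² + (-897.49)²) = √(530289.8041 + 805488.3001) = 1155.76 m
T7: √((-622.42)² + (1345.90)²) = √(387406.6564 + 1811446.8100) = 1482.85 m
T8: √((73.55)² + (484.14)²) = √(5409.6025 + 234391.5396) = 489.69 m
Threshold 825 m: T2 (419.93 m), T8 (489.69 m) are within range.

T2, T8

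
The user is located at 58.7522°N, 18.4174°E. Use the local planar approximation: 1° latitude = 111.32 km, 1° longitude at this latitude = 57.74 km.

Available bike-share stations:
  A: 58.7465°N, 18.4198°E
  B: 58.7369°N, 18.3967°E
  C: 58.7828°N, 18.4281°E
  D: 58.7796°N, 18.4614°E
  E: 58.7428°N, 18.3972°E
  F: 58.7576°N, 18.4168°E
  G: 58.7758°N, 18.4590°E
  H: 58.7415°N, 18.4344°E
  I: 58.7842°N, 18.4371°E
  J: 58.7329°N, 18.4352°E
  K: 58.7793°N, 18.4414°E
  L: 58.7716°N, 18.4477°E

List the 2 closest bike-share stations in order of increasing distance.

F, A

Distances from 58.7522°N, 18.4174°E:
A: 0.6495 km
B: 2.0807 km
C: 3.4620 km
D: 3.9696 km
E: 1.5670 km
F: 0.6021 km
G: 3.5597 km
H: 1.5435 km
I: 3.7394 km
J: 2.3817 km
K: 3.3198 km
L: 2.7793 km
Sorted: F (0.6021 km) < A (0.6495 km) < H (1.5435 km) < E (1.5670 km) < …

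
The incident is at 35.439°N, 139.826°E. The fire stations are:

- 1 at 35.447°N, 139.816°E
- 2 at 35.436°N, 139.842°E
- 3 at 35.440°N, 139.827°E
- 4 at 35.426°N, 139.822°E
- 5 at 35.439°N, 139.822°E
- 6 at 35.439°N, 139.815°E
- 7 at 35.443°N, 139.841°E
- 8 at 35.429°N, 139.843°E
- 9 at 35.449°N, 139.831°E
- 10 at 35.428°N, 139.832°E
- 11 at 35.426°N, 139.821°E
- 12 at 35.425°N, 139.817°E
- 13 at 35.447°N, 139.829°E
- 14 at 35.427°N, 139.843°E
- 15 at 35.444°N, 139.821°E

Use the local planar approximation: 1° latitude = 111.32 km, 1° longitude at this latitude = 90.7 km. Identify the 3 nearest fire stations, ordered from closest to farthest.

3, 5, 15

Distances from 35.439°N, 139.826°E:
1: 1.271 km
2: 1.489 km
3: 0.144 km
4: 1.492 km
5: 0.363 km
6: 0.998 km
7: 1.432 km
8: 1.902 km
9: 1.202 km
10: 1.340 km
11: 1.517 km
12: 1.759 km
13: 0.931 km
14: 2.040 km
15: 0.718 km
Sorted: 3 (0.144 km) < 5 (0.363 km) < 15 (0.718 km) < 13 (0.931 km) < 6 (0.998 km) < …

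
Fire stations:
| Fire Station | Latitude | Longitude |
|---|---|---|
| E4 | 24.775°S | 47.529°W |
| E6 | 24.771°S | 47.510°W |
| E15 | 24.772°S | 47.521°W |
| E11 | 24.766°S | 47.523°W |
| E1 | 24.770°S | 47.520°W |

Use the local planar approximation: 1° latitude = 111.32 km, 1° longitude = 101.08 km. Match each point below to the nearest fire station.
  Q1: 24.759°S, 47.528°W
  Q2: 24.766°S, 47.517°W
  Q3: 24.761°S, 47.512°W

Q1→E11; Q2→E1; Q3→E6

Q1 at 24.759°S, 47.528°W:
  E4: 1.784 km
  E6: 2.257 km
  E15: 1.611 km
  E11: 0.929 km
  E1: 1.467 km
  → nearest: E11 (0.929 km)
Q2 at 24.766°S, 47.517°W:
  E4: 1.573 km
  E6: 0.900 km
  E15: 0.781 km
  E11: 0.606 km
  E1: 0.539 km
  → nearest: E1 (0.539 km)
Q3 at 24.761°S, 47.512°W:
  E4: 2.320 km
  E6: 1.131 km
  E15: 1.525 km
  E11: 1.243 km
  E1: 1.288 km
  → nearest: E6 (1.131 km)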